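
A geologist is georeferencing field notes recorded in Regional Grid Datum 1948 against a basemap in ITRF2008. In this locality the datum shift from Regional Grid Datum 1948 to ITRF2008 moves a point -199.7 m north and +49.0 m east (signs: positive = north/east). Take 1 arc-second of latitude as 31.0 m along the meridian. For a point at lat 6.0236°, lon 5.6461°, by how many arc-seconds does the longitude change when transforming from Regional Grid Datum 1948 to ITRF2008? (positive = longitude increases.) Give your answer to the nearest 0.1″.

Δλ = 1.6″

At latitude 6.0236°, cos φ = 0.994479.
1″ of longitude at this latitude = 31.00 × cos φ = 30.8288 m, so Δλ = 49.0 / 30.8288 = 1.589″.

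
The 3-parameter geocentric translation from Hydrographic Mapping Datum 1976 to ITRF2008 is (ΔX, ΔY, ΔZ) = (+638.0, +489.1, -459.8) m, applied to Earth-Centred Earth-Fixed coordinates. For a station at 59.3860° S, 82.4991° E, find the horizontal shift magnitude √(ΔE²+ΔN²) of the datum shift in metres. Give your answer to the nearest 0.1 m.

The local east axis at (φ, λ) is (−sin λ, cos λ, 0), so ΔE = −sin(82.4991°)·638.0 + cos(82.4991°)·489.1 = -568.69 m.
The local north axis is (−sin φ cos λ, −sin φ sin λ, cos φ), giving ΔN = 71.677 + 417.326 − 234.154 = 254.85 m.
Horizontal magnitude = √(ΔE² + ΔN²) = √((-568.69)² + 254.85²) = 623.18 m.

623.2 m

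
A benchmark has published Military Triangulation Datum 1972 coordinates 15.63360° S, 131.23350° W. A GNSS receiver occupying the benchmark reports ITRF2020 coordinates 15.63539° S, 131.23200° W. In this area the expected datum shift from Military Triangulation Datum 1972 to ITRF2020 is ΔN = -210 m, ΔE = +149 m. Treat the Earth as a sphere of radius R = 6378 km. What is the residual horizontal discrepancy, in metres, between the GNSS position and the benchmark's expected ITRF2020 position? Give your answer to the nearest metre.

Observed coordinate differences: Δφ = -0.00179°, Δλ = +0.00150°.
Converting to metres (1° lat = 111317 m, cos φ = 0.963005): observed ΔN = -199.3 m, observed ΔE = 160.8 m.
Subtracting the expected shift leaves a residual of -199.3 − (-210) = 10.7 m north and 160.8 − (149) = 11.8 m east.
Residual distance = √(10.7² + 11.8²) = 16.0 m.

16 m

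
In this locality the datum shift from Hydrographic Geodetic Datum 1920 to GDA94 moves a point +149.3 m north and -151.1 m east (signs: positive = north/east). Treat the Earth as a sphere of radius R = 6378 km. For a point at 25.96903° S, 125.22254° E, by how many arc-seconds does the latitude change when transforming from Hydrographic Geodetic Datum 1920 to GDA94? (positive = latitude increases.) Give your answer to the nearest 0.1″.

Δφ = 4.8″

On a sphere of radius R, 1 rad of latitude = R, so Δφ = ΔN / R = 149.3 / 6378000 = 2.3409e-05 rad = 4.828″.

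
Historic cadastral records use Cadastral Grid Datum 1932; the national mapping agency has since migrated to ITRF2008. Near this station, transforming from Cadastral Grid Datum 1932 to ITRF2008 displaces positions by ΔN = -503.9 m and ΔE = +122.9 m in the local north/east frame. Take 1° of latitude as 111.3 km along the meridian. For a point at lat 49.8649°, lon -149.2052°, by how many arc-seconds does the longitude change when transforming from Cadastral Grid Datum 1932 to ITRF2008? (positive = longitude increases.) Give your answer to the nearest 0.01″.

At latitude 49.8649°, cos φ = 0.644592.
1° of longitude at this latitude = 111.3 × cos φ = 71.74 km, so Δλ = 122.9 / 71743.1 = 0.0017131° = 6.167″.

Δλ = 6.17″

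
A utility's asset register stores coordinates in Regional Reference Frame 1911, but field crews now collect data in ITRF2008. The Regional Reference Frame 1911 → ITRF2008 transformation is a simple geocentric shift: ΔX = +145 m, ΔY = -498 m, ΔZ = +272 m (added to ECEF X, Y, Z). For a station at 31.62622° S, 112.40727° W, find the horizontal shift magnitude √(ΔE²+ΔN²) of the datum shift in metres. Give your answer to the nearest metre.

At φ = -31.62622°, λ = -112.40727°: sin φ = -0.524376, cos φ = 0.851487, sin λ = -0.924498, cos λ = -0.381188.
ΔE = −sin λ·ΔX + cos λ·ΔY = −(-0.924498)·(145) + (-0.381188)·(-498) = 323.88 m.
ΔN = −sin φ cos λ·ΔX − sin φ sin λ·ΔY + cos φ·ΔZ = −(-0.524376)(-0.381188)(145) − (-0.524376)(-0.924498)(-498) + (0.851487)(272) = 444.04 m.
Horizontal magnitude = √(ΔE² + ΔN²) = √(323.88² + 444.04²) = 549.61 m.

550 m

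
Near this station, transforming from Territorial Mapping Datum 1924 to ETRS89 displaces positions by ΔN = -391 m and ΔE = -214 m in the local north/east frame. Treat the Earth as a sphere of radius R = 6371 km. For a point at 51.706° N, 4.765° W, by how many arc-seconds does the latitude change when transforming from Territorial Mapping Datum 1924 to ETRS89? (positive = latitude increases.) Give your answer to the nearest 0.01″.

Δφ = -12.66″

On a sphere of radius R, 1 rad of latitude = R, so Δφ = ΔN / R = -391.0 / 6371000 = -6.1372e-05 rad = -12.659″.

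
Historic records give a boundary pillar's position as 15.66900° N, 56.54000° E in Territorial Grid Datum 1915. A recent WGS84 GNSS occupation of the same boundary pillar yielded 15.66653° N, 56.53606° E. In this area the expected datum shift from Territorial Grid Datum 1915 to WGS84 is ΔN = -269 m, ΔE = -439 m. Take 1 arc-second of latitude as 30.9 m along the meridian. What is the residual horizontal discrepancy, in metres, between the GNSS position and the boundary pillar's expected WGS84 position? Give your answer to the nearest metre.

18 m

Observed coordinate differences: Δφ = -0.00247°, Δλ = -0.00394°.
Converting to metres (1° lat = 111240 m, cos φ = 0.962838): observed ΔN = -274.8 m, observed ΔE = -422.0 m.
Subtracting the expected shift leaves a residual of -274.8 − (-269) = -5.8 m north and -422.0 − (-439) = 17.0 m east.
Residual distance = √((-5.8)² + 17.0²) = 18.0 m.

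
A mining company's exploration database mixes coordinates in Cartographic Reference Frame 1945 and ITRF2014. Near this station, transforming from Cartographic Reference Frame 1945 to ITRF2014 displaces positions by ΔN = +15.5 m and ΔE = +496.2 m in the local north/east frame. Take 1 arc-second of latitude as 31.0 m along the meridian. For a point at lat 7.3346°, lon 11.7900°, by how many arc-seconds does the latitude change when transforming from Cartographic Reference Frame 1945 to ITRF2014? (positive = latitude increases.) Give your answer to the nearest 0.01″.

1″ of latitude = 31.00 m, so Δφ = 15.5 / 31.00 = 0.500″.

Δφ = 0.50″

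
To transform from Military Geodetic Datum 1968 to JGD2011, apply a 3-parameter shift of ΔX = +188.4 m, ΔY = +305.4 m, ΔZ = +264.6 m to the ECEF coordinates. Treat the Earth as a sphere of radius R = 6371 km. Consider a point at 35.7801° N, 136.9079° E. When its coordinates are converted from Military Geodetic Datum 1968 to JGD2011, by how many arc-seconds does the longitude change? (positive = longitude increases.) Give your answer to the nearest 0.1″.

sin φ = 0.584676, cos φ = 0.811267, sin λ = 0.683173, cos λ = -0.730256.
East component: ΔE = −sin λ·ΔX + cos λ·ΔY = −(0.683173)(188.4) + (-0.730256)(305.4) = -351.73 m.
1° of latitude spans πR/180 = 111195 m; at latitude φ, 1° of longitude spans that × cos φ = 90208.8 m, so Δλ = -351.73 / 90208.8 × 3600 = -14.037″.

Δλ = -14.0″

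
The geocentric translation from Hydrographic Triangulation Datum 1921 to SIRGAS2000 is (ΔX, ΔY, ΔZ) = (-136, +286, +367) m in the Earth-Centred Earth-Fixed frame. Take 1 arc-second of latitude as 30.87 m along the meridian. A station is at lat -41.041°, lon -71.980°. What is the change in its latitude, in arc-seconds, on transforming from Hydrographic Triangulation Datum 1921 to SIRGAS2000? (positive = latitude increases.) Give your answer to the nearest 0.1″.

sin φ = -0.656599, cos φ = 0.754240, sin λ = -0.950949, cos λ = 0.309349.
North component: ΔN = −sin φ cos λ·ΔX − sin φ sin λ·ΔY + cos φ·ΔZ = −(-0.656599)(0.309349)(-136) − (-0.656599)(-0.950949)(286) + (0.754240)(367) = 70.61 m.
1° of latitude spans 3600 × 30.87 = 111132 m, so Δφ = 70.61 / 111132 × 3600 = 2.287″.

Δφ = 2.3″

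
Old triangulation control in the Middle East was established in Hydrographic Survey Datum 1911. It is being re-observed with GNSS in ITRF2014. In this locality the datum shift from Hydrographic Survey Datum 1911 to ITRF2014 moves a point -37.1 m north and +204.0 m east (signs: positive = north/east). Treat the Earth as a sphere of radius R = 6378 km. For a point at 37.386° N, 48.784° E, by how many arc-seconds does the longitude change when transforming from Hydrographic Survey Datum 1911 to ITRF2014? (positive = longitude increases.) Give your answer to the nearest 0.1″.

Δλ = 8.3″

At latitude 37.386°, cos φ = 0.794563.
One radian of longitude at latitude φ spans R cos φ, so Δλ = ΔE / (R cos φ) = 204.0 / (6378000 × 0.794563) = 4.0255e-05 rad = 8.303″.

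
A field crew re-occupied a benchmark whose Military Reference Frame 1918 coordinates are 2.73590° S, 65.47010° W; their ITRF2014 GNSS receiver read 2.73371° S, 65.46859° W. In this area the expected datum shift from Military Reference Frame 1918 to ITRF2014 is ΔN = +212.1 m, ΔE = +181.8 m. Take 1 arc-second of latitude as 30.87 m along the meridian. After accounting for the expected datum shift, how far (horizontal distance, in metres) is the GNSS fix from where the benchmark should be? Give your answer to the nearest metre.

Observed coordinate differences: Δφ = +0.00219°, Δλ = +0.00151°.
Converting to metres (1° lat = 111132 m, cos φ = 0.998860): observed ΔN = 243.4 m, observed ΔE = 167.6 m.
Subtracting the expected shift leaves a residual of 243.4 − (212.1) = 31.3 m north and 167.6 − (181.8) = -14.2 m east.
Residual distance = √(31.3² + (-14.2)²) = 34.3 m.

34 m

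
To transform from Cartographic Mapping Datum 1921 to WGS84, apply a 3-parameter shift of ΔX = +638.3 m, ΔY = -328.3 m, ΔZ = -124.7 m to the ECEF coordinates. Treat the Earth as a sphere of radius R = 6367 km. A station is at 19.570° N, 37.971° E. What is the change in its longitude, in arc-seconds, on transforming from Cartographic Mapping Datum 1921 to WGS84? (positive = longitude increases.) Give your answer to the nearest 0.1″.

Δλ = -22.4″

sin φ = 0.334958, cos φ = 0.942233, sin λ = 0.615263, cos λ = 0.788322.
East component: ΔE = −sin λ·ΔX + cos λ·ΔY = −(0.615263)(638.3) + (0.788322)(-328.3) = -651.53 m.
1° of latitude spans πR/180 = 111125 m; at latitude φ, 1° of longitude spans that × cos φ = 104705.7 m, so Δλ = -651.53 / 104705.7 × 3600 = -22.401″.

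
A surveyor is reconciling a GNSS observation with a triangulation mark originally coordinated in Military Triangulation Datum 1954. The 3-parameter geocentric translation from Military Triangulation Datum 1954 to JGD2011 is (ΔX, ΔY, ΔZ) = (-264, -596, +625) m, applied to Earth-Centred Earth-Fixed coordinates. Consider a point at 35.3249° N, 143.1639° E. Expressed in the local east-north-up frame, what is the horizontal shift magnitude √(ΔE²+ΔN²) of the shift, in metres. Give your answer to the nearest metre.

870 m

At φ = 35.3249°, λ = 143.1639°: sin φ = 0.578212, cos φ = 0.815886, sin λ = 0.599528, cos λ = -0.800354.
ΔE = −sin λ·ΔX + cos λ·ΔY = −(0.599528)·(-264) + (-0.800354)·(-596) = 635.29 m.
ΔN = −sin φ cos λ·ΔX − sin φ sin λ·ΔY + cos φ·ΔZ = −(0.578212)(-0.800354)(-264) − (0.578212)(0.599528)(-596) + (0.815886)(625) = 594.36 m.
Horizontal magnitude = √(ΔE² + ΔN²) = √(635.29² + 594.36²) = 869.97 m.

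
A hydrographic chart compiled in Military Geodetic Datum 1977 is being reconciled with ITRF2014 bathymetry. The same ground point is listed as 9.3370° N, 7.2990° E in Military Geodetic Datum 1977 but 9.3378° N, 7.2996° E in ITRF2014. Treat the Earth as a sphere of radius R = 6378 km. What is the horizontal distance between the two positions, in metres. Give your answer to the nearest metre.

Δφ = 9.3378° − 9.3370° = +0.0008°; Δλ = 7.2996° − 7.2990° = +0.0006°.
1° along a meridian = πR/180 = 111317 m.
ΔN = Δφ × 111317 = 89.1 m; ΔE = Δλ × 111317 × cos(9.3370°) = +0.0006 × 111317 × 0.986751 = 65.9 m.
Distance = √(ΔE² + ΔN²) = √(65.9² + 89.1²) = 110.8 m.

111 m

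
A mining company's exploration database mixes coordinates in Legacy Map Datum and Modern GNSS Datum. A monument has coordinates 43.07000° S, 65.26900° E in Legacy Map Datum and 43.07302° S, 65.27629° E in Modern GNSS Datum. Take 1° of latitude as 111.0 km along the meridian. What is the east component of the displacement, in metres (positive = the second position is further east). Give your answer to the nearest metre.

ΔE = 591 m

Δφ = -43.07302° − -43.07000° = -0.00302°; Δλ = 65.27629° − 65.26900° = +0.00729°.
ΔN = Δφ × 111000 = -335.2 m; ΔE = Δλ × 111000 × cos(-43.07000°) = +0.00729 × 111000 × 0.730520 = 591.1 m.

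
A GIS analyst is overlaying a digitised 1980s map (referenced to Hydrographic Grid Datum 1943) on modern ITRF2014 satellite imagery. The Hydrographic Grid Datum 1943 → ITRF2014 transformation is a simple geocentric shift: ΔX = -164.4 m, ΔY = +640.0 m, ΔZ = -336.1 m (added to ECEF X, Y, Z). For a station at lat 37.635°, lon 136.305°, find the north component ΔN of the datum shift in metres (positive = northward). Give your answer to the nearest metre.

ΔN = -609 m

The local north axis is (−sin φ cos λ, −sin φ sin λ, cos φ), giving ΔN = -72.583 − 269.974 − 266.163 = -608.72 m.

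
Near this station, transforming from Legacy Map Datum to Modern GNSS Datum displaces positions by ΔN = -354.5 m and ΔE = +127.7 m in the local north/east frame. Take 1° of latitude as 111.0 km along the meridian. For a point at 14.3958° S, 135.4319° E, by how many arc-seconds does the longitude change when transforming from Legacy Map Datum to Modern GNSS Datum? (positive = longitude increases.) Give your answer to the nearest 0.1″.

At latitude -14.3958°, cos φ = 0.968601.
1° of longitude at this latitude = 111.0 × cos φ = 107.51 km, so Δλ = 127.7 / 107514.8 = 0.0011877° = 4.276″.

Δλ = 4.3″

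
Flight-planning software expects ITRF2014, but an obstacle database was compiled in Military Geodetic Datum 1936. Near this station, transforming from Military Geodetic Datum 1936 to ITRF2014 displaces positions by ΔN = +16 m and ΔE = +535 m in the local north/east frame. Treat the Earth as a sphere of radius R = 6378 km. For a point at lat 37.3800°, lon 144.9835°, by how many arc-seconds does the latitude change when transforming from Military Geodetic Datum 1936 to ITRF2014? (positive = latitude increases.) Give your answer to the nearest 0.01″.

Δφ = 0.52″

On a sphere of radius R, 1 rad of latitude = R, so Δφ = ΔN / R = 16.0 / 6378000 = 2.5086e-06 rad = 0.517″.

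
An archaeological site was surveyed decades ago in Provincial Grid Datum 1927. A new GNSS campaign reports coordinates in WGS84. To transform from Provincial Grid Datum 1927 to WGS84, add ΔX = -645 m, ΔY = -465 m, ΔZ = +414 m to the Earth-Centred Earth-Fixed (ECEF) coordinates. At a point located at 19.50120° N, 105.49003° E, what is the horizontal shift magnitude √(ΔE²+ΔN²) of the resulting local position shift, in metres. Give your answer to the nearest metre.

888 m

The local east axis at (φ, λ) is (−sin λ, cos λ, 0), so ΔE = −sin(105.49003°)·(-645) + cos(105.49003°)·(-465) = 745.76 m.
The local north axis is (−sin φ cos λ, −sin φ sin λ, cos φ), giving ΔN = -57.505 + 149.591 + 390.251 = 482.34 m.
Horizontal magnitude = √(ΔE² + ΔN²) = √(745.76² + 482.34²) = 888.15 m.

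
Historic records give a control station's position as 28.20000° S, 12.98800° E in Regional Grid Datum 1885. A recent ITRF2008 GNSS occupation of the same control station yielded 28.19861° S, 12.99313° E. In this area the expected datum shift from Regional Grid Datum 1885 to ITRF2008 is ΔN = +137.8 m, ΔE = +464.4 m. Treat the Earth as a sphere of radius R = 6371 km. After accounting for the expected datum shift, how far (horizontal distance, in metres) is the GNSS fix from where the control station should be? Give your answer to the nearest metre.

42 m

Observed coordinate differences: Δφ = +0.00139°, Δλ = +0.00513°.
Converting to metres (1° lat = 111195 m, cos φ = 0.881303): observed ΔN = 154.6 m, observed ΔE = 502.7 m.
Subtracting the expected shift leaves a residual of 154.6 − (137.8) = 16.8 m north and 502.7 − (464.4) = 38.3 m east.
Residual distance = √(16.8² + 38.3²) = 41.8 m.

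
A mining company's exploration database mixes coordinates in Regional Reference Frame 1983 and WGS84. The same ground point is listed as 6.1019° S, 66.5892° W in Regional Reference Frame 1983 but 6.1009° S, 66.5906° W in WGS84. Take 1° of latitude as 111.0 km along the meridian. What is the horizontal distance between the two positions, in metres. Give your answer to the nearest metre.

Δφ = -6.1009° − -6.1019° = +0.0010°; Δλ = -66.5906° − -66.5892° = -0.0014°.
ΔN = Δφ × 111000 = 111.0 m; ΔE = Δλ × 111000 × cos(-6.1019°) = -0.0014 × 111000 × 0.994334 = -154.5 m.
Distance = √(ΔE² + ΔN²) = √((-154.5)² + 111.0²) = 190.3 m.

190 m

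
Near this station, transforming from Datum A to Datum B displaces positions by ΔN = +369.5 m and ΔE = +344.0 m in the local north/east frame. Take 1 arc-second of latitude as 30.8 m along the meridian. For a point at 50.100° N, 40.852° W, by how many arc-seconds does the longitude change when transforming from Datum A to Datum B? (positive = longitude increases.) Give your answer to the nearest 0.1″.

Δλ = 17.4″

At latitude 50.100°, cos φ = 0.641450.
1″ of longitude at this latitude = 30.80 × cos φ = 19.7566 m, so Δλ = 344.0 / 19.7566 = 17.412″.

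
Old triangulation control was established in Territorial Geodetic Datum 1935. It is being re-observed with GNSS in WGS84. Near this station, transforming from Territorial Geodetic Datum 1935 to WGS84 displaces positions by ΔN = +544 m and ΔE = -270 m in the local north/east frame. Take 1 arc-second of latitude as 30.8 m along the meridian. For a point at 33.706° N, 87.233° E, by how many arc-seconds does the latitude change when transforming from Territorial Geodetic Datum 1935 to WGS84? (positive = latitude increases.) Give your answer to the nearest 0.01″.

Δφ = 17.66″

1″ of latitude = 30.80 m, so Δφ = 544.0 / 30.80 = 17.662″.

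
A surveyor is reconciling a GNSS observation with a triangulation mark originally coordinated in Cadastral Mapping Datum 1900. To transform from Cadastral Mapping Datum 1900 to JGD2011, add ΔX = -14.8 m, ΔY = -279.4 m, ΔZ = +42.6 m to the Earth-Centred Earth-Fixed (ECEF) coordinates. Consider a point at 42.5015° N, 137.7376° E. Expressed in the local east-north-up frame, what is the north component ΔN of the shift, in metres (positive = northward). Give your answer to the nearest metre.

At φ = 42.5015°, λ = 137.7376°: sin φ = 0.675610, cos φ = 0.737260, sin λ = 0.672527, cos λ = -0.740073.
ΔN = −sin φ cos λ·ΔX − sin φ sin λ·ΔY + cos φ·ΔZ = −(0.675610)(-0.740073)(-14.8) − (0.675610)(0.672527)(-279.4) + (0.737260)(42.6) = 150.96 m.

ΔN = 151 m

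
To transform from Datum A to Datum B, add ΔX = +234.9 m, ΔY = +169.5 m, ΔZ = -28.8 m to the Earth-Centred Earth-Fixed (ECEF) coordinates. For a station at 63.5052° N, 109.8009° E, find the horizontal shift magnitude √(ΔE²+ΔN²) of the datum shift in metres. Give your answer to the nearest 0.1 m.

At φ = 63.5052°, λ = 109.8009°: sin φ = 0.894975, cos φ = 0.446117, sin λ = 0.940875, cos λ = -0.338753.
ΔE = −sin λ·ΔX + cos λ·ΔY = −(0.940875)·(234.9) + (-0.338753)·(169.5) = -278.43 m.
ΔN = −sin φ cos λ·ΔX − sin φ sin λ·ΔY + cos φ·ΔZ = −(0.894975)(-0.338753)(234.9) − (0.894975)(0.940875)(169.5) + (0.446117)(-28.8) = -84.36 m.
Horizontal magnitude = √(ΔE² + ΔN²) = √((-278.43)² + (-84.36)²) = 290.93 m.

290.9 m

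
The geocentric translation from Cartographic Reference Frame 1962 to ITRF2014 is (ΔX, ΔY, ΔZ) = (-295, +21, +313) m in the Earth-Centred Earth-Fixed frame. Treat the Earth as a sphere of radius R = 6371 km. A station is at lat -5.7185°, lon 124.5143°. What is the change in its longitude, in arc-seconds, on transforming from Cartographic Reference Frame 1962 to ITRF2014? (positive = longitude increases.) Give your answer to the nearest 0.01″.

sin φ = -0.099641, cos φ = 0.995023, sin λ = 0.823985, cos λ = -0.566612.
East component: ΔE = −sin λ·ΔX + cos λ·ΔY = −(0.823985)(-295) + (-0.566612)(21) = 231.18 m.
1° of latitude spans πR/180 = 111195 m; at latitude φ, 1° of longitude spans that × cos φ = 110641.6 m, so Δλ = 231.18 / 110641.6 × 3600 = 7.522″.

Δλ = 7.52″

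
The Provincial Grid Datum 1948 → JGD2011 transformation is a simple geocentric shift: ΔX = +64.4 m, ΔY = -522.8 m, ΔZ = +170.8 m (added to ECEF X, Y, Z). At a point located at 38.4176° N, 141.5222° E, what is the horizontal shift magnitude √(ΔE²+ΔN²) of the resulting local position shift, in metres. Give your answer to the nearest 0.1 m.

520.8 m

At φ = 38.4176°, λ = 141.5222°: sin φ = 0.621388, cos φ = 0.783503, sin λ = 0.622211, cos λ = -0.782849.
ΔE = −sin λ·ΔX + cos λ·ΔY = −(0.622211)·(64.4) + (-0.782849)·(-522.8) = 369.20 m.
ΔN = −sin φ cos λ·ΔX − sin φ sin λ·ΔY + cos φ·ΔZ = −(0.621388)(-0.782849)(64.4) − (0.621388)(0.622211)(-522.8) + (0.783503)(170.8) = 367.28 m.
Horizontal magnitude = √(ΔE² + ΔN²) = √(369.20² + 367.28²) = 520.78 m.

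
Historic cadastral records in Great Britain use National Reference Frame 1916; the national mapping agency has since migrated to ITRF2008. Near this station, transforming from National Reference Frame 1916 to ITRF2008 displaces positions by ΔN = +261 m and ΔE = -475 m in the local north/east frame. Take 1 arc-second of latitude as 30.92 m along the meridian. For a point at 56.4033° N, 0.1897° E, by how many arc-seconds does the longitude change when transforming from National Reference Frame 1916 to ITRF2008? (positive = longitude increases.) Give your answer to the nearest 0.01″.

At latitude 56.4033°, cos φ = 0.553344.
1″ of longitude at this latitude = 30.92 × cos φ = 17.1094 m, so Δλ = -475.0 / 17.1094 = -27.763″.

Δλ = -27.76″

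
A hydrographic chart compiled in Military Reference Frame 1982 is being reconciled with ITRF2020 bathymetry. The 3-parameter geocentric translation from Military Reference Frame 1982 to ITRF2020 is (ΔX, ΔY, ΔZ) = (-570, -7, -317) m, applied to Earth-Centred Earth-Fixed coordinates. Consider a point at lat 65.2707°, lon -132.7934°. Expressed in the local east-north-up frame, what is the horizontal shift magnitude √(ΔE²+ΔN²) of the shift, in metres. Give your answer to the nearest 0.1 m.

640.4 m

The local east axis at (φ, λ) is (−sin λ, cos λ, 0), so ΔE = −sin(-132.7934°)·(-570) + cos(-132.7934°)·(-7) = -413.52 m.
The local north axis is (−sin φ cos λ, −sin φ sin λ, cos φ), giving ΔN = -351.722 − 4.666 − 132.611 = -489.00 m.
Horizontal magnitude = √(ΔE² + ΔN²) = √((-413.52)² + (-489.00)²) = 640.40 m.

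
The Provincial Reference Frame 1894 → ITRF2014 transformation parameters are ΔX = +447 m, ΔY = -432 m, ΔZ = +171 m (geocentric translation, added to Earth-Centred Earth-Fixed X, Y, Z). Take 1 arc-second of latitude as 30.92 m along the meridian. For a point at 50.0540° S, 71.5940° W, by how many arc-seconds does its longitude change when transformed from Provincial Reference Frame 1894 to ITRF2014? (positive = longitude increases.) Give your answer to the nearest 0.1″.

Δλ = 14.5″

sin φ = -0.766650, cos φ = 0.642065, sin λ = -0.948843, cos λ = 0.315748.
East component: ΔE = −sin λ·ΔX + cos λ·ΔY = −(-0.948843)(447) + (0.315748)(-432) = 287.73 m.
1° of latitude spans 3600 × 30.92 = 111312 m; at latitude φ, 1° of longitude spans that × cos φ = 71469.6 m, so Δλ = 287.73 / 71469.6 × 3600 = 14.493″.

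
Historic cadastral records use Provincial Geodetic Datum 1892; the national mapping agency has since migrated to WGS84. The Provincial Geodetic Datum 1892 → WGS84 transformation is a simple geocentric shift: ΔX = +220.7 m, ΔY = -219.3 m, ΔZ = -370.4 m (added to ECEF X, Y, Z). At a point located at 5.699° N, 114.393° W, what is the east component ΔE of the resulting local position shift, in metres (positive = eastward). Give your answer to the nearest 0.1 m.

ΔE = 291.6 m

At φ = 5.699°, λ = -114.393°: sin φ = 0.099302, cos φ = 0.995057, sin λ = -0.910734, cos λ = -0.412993.
ΔE = −sin λ·ΔX + cos λ·ΔY = −(-0.910734)·(220.7) + (-0.412993)·(-219.3) = 291.57 m.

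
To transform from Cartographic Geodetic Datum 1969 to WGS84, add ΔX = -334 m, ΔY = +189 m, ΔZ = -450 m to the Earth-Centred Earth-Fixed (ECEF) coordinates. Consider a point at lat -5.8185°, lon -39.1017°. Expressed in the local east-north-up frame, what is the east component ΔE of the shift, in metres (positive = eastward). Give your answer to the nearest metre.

ΔE = -64 m

At φ = -5.8185°, λ = -39.1017°: sin φ = -0.101378, cos φ = 0.994848, sin λ = -0.630699, cos λ = 0.776028.
ΔE = −sin λ·ΔX + cos λ·ΔY = −(-0.630699)·(-334) + (0.776028)·(189) = -63.98 m.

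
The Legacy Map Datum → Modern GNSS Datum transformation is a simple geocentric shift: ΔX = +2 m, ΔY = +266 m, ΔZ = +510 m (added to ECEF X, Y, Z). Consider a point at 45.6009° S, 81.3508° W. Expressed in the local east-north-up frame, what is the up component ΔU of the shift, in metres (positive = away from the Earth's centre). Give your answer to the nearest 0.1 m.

ΔU = -548.2 m

At φ = -45.6009°, λ = -81.3508°: sin φ = -0.714484, cos φ = 0.699652, sin λ = -0.988628, cos λ = 0.150384.
ΔU = cos φ cos λ·ΔX + cos φ sin λ·ΔY + sin φ·ΔZ = (0.699652)(0.150384)(2) + (0.699652)(-0.988628)(266) + (-0.714484)(510) = -548.17 m.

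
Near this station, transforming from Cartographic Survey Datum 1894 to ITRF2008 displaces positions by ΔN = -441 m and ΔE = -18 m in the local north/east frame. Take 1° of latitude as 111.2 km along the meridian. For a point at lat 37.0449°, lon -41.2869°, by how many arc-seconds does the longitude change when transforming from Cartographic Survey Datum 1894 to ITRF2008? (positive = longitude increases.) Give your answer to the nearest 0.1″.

At latitude 37.0449°, cos φ = 0.798164.
1° of longitude at this latitude = 111.2 × cos φ = 88.76 km, so Δλ = -18.0 / 88755.8 = -0.0002028° = -0.730″.

Δλ = -0.7″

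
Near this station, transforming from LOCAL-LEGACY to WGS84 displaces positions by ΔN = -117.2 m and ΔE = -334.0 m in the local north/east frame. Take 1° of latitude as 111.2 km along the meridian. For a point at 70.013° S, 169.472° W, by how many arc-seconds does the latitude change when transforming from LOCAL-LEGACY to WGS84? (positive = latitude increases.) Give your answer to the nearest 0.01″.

1° of latitude = 111.2 km, so Δφ = -117.2 / 111200 = -0.0010540° = -3.794″.

Δφ = -3.79″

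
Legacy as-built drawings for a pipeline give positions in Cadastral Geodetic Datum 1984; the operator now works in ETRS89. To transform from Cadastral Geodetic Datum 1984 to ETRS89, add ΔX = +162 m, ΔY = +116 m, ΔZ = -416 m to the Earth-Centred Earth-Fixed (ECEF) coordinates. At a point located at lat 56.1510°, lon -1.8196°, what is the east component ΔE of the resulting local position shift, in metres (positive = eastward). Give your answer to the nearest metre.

The local east axis at (φ, λ) is (−sin λ, cos λ, 0), so ΔE = −sin(-1.8196°)·162 + cos(-1.8196°)·116 = 121.09 m.

ΔE = 121 m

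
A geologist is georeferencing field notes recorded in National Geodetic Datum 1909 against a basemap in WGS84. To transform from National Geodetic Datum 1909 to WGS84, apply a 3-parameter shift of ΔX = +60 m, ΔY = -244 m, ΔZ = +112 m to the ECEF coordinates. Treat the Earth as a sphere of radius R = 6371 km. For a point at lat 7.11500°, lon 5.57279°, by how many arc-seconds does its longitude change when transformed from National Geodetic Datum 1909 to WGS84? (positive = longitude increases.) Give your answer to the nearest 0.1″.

Δλ = -8.1″

sin φ = 0.123861, cos φ = 0.992300, sin λ = 0.097110, cos λ = 0.995274.
East component: ΔE = −sin λ·ΔX + cos λ·ΔY = −(0.097110)(60) + (0.995274)(-244) = -248.67 m.
1° of latitude spans πR/180 = 111195 m; at latitude φ, 1° of longitude spans that × cos φ = 110338.7 m, so Δλ = -248.67 / 110338.7 × 3600 = -8.113″.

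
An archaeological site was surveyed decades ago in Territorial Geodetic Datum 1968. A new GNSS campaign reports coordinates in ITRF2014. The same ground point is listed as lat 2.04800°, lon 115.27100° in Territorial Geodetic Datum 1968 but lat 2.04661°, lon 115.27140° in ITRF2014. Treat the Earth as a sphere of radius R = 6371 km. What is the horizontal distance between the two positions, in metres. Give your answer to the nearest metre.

161 m

Δφ = 2.04661° − 2.04800° = -0.00139°; Δλ = 115.27140° − 115.27100° = +0.00040°.
1° along a meridian = πR/180 = 111195 m.
ΔN = Δφ × 111195 = -154.6 m; ΔE = Δλ × 111195 × cos(2.04800°) = +0.00040 × 111195 × 0.999361 = 44.4 m.
Distance = √(ΔE² + ΔN²) = √(44.4² + (-154.6)²) = 160.8 m.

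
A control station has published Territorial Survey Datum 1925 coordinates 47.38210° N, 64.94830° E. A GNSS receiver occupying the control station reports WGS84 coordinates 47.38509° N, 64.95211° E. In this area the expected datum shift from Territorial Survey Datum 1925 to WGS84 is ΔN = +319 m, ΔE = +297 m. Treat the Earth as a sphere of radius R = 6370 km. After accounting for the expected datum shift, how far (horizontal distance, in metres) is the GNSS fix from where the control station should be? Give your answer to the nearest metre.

17 m

Observed coordinate differences: Δφ = +0.00299°, Δλ = +0.00381°.
Converting to metres (1° lat = 111177 m, cos φ = 0.677106): observed ΔN = 332.4 m, observed ΔE = 286.8 m.
Subtracting the expected shift leaves a residual of 332.4 − (319) = 13.4 m north and 286.8 − (297) = -10.2 m east.
Residual distance = √(13.4² + (-10.2)²) = 16.8 m.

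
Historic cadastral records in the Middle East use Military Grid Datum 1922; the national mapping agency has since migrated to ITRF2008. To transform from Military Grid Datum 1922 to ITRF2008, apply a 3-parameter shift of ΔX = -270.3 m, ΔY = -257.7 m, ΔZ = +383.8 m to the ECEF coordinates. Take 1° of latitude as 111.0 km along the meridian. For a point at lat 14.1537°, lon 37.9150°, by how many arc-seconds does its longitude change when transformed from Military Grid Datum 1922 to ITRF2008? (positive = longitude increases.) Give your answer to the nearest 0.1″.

sin φ = 0.244524, cos φ = 0.969643, sin λ = 0.614492, cos λ = 0.788923.
East component: ΔE = −sin λ·ΔX + cos λ·ΔY = −(0.614492)(-270.3) + (0.788923)(-257.7) = -37.21 m.
1° of latitude spans 111000 m; at latitude φ, 1° of longitude spans that × cos φ = 107630.4 m, so Δλ = -37.21 / 107630.4 × 3600 = -1.245″.

Δλ = -1.2″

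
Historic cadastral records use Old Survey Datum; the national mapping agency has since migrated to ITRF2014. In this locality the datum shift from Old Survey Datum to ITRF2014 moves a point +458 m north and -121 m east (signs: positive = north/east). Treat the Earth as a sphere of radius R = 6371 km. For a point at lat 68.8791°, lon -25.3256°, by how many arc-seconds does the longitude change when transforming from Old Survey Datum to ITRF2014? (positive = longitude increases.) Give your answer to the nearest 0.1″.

At latitude 68.8791°, cos φ = 0.360337.
One radian of longitude at latitude φ spans R cos φ, so Δλ = ΔE / (R cos φ) = -121.0 / (6371000 × 0.360337) = -5.2707e-05 rad = -10.872″.

Δλ = -10.9″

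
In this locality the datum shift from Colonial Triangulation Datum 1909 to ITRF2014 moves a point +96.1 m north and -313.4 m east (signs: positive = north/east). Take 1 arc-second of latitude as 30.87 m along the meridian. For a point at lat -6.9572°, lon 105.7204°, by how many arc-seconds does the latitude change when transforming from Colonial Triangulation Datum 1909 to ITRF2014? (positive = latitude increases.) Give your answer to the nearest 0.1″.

1″ of latitude = 30.87 m, so Δφ = 96.1 / 30.87 = 3.113″.

Δφ = 3.1″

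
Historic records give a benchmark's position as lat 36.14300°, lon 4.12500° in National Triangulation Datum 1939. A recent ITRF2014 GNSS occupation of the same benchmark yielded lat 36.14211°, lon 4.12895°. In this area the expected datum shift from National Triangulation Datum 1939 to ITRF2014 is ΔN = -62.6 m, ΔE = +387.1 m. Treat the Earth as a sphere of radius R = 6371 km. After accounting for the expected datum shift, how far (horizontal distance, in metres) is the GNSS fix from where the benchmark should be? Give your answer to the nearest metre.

49 m

Observed coordinate differences: Δφ = -0.00089°, Δλ = +0.00395°.
Converting to metres (1° lat = 111195 m, cos φ = 0.807547): observed ΔN = -99.0 m, observed ΔE = 354.7 m.
Subtracting the expected shift leaves a residual of -99.0 − (-62.6) = -36.4 m north and 354.7 − (387.1) = -32.4 m east.
Residual distance = √((-36.4)² + (-32.4)²) = 48.7 m.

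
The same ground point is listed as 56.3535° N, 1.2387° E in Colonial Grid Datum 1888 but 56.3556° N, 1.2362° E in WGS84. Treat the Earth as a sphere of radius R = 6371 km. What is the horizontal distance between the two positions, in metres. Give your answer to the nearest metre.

Δφ = 56.3556° − 56.3535° = +0.0021°; Δλ = 1.2362° − 1.2387° = -0.0025°.
1° along a meridian = πR/180 = 111195 m.
ΔN = Δφ × 111195 = 233.5 m; ΔE = Δλ × 111195 × cos(56.3535°) = -0.0025 × 111195 × 0.554067 = -154.0 m.
Distance = √(ΔE² + ΔN²) = √((-154.0)² + 233.5²) = 279.7 m.

280 m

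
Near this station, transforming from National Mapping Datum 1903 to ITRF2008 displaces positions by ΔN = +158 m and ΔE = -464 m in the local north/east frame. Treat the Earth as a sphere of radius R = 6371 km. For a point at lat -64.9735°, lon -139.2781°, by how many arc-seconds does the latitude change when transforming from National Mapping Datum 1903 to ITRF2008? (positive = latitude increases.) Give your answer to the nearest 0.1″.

On a sphere of radius R, 1 rad of latitude = R, so Δφ = ΔN / R = 158.0 / 6371000 = 2.4800e-05 rad = 5.115″.

Δφ = 5.1″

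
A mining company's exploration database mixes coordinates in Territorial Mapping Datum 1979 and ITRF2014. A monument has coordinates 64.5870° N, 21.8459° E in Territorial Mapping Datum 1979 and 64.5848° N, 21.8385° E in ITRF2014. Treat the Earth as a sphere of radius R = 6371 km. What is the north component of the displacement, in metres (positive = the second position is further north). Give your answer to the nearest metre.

Δφ = 64.5848° − 64.5870° = -0.0022°; Δλ = 21.8385° − 21.8459° = -0.0074°.
1° along a meridian = πR/180 = 111195 m.
ΔN = Δφ × 111195 = -244.6 m; ΔE = Δλ × 111195 × cos(64.5870°) = -0.0074 × 111195 × 0.429140 = -353.1 m.

ΔN = -245 m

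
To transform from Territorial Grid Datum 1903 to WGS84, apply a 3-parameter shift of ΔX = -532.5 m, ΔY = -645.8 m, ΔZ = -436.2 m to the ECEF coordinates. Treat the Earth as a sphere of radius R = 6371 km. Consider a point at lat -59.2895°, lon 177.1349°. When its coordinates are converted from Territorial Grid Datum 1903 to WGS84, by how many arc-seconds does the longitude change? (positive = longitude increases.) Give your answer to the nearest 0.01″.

Δλ = 42.58″

sin φ = -0.859759, cos φ = 0.510700, sin λ = 0.049985, cos λ = -0.998750.
East component: ΔE = −sin λ·ΔX + cos λ·ΔY = −(0.049985)(-532.5) + (-0.998750)(-645.8) = 671.61 m.
1° of latitude spans πR/180 = 111195 m; at latitude φ, 1° of longitude spans that × cos φ = 56787.3 m, so Δλ = 671.61 / 56787.3 × 3600 = 42.576″.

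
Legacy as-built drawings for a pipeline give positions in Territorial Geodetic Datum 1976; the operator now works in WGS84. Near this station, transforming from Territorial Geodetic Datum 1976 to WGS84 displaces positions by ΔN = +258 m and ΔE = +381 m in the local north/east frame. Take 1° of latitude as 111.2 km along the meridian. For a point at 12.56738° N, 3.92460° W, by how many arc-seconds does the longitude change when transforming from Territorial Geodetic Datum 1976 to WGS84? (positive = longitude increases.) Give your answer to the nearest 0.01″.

At latitude 12.56738°, cos φ = 0.976041.
1° of longitude at this latitude = 111.2 × cos φ = 108.54 km, so Δλ = 381.0 / 108535.7 = 0.0035104° = 12.637″.

Δλ = 12.64″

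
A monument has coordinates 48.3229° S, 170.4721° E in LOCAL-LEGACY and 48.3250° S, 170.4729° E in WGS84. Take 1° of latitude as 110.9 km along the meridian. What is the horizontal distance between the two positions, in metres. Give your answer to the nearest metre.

Δφ = -48.3250° − -48.3229° = -0.0021°; Δλ = 170.4729° − 170.4721° = +0.0008°.
ΔN = Δφ × 110900 = -232.9 m; ΔE = Δλ × 110900 × cos(-48.3229°) = +0.0008 × 110900 × 0.664932 = 59.0 m.
Distance = √(ΔE² + ΔN²) = √(59.0² + (-232.9)²) = 240.2 m.

240 m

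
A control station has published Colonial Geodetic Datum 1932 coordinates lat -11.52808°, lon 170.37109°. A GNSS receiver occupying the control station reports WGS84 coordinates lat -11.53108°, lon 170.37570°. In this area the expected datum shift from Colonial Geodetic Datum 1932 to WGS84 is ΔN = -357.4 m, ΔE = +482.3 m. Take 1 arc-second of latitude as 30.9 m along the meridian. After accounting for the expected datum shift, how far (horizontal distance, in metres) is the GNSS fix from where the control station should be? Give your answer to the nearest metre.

31 m

Observed coordinate differences: Δφ = -0.00300°, Δλ = +0.00461°.
Converting to metres (1° lat = 111240 m, cos φ = 0.979827): observed ΔN = -333.7 m, observed ΔE = 502.5 m.
Subtracting the expected shift leaves a residual of -333.7 − (-357.4) = 23.7 m north and 502.5 − (482.3) = 20.2 m east.
Residual distance = √(23.7² + 20.2²) = 31.1 m.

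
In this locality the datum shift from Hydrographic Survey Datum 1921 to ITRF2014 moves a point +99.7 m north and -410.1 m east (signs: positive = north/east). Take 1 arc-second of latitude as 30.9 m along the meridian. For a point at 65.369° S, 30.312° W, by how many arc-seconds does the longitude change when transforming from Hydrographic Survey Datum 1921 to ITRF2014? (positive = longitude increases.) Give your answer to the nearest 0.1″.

At latitude -65.369°, cos φ = 0.416773.
1″ of longitude at this latitude = 30.90 × cos φ = 12.8783 m, so Δλ = -410.1 / 12.8783 = -31.844″.

Δλ = -31.8″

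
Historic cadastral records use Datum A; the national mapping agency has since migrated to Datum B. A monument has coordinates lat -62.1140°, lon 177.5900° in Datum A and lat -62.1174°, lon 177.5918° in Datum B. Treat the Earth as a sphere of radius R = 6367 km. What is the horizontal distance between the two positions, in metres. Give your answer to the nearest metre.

389 m

Δφ = -62.1174° − -62.1140° = -0.0034°; Δλ = 177.5918° − 177.5900° = +0.0018°.
1° along a meridian = πR/180 = 111125 m.
ΔN = Δφ × 111125 = -377.8 m; ΔE = Δλ × 111125 × cos(-62.1140°) = +0.0018 × 111125 × 0.467714 = 93.6 m.
Distance = √(ΔE² + ΔN²) = √(93.6² + (-377.8)²) = 389.2 m.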